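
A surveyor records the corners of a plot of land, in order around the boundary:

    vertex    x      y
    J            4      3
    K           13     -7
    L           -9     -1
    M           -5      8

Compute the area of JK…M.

Σ = (-67) + (-76) + (-77) + (-47) = -267
Area = |Σ|/2 = 133.5.

133.5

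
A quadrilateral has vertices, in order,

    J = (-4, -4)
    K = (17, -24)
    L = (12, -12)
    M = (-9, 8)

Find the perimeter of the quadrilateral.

84

|JK| = √((21)² + (-20)²) = √841 = 29
|KL| = √((-5)² + (12)²) = √169 = 13
|LM| = √((-21)² + (20)²) = √841 = 29
|MJ| = √((5)² + (-12)²) = √169 = 13
Perimeter = 29 + 13 + 29 + 13 = 84.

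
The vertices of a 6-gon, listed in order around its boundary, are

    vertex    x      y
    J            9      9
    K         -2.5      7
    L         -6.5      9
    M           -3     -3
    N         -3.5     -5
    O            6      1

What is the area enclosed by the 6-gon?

Σ = (85.5) + (23) + (46.5) + (4.5) + (26.5) + (45) = 231
Area = |Σ|/2 = 115.5.

115.5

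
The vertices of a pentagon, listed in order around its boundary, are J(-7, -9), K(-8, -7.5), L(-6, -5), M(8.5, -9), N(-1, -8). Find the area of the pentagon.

Σ = (-19.5) + (-5) + (96.5) + (-77) + (-47) = -52
Area = |Σ|/2 = 26.

26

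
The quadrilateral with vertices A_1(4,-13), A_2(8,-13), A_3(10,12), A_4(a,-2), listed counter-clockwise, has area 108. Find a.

Write out the shoelace sum; only the two edges meeting at A_4 involve a:
2·Area = [(10·(-2) − a·12) + (a·(-13) − 4·(-2))] + 278
       = -25·a + 266 = 216
⇒ a = 2.

2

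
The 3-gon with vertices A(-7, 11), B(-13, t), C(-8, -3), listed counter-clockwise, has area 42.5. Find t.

Write out the shoelace sum; only the two edges meeting at B involve t:
2·Area = [((-7)·t − (-13)·11) + ((-13)·(-3) − (-8)·t)] + -109
       = 1·t + 73 = 85
⇒ t = 12.

12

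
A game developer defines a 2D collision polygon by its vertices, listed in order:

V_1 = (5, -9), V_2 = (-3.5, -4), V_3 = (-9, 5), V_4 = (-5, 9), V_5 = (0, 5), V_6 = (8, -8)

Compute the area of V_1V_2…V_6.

Σ = (-51.5) + (-53.5) + (-56) + (-25) + (-40) + (-32) = -258
Area = |Σ|/2 = 129.

129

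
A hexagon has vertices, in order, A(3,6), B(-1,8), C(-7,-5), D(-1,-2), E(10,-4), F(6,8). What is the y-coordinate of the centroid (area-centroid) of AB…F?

Apply the surveyor's formula. First the cross-terms c_i = x_i·y_{i+1} − x_{i+1}·y_i:
  30, 61, 9, 24, 104, 12  ⇒  2A = 240, A = 120.
Then Σ (y_i + y_{i+1})·c_i = 980, so ȳ = 980 / (6·120) = 49/36.

49/36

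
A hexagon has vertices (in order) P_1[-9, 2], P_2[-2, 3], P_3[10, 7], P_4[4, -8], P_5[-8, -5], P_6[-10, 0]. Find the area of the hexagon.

Apply the surveyor's formula: 2A = Σ (x_i·y_{i+1} − x_{i+1}·y_i), indices taken mod 6.
Σ = (-23) + (-44) + (-108) + (-84) + (-50) + (-20) = -329
Area = |Σ|/2 = 164.5.

164.5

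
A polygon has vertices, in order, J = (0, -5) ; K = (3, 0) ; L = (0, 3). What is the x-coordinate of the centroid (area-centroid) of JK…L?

Apply the surveyor's formula. First the cross-terms c_i = x_i·y_{i+1} − x_{i+1}·y_i:
  15, 9, 0  ⇒  2A = 24, A = 12.
Then Σ (x_i + x_{i+1})·c_i = 72, so x̄ = 72 / (6·12) = 1.

1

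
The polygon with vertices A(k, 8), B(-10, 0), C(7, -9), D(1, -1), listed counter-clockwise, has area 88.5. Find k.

The doubled signed area Σ (x_i y_{i+1} − x_{i+1} y_i) is linear in k.
With k=0 it equals 180; the coefficient of k is 1 (from the two edges through A).
So 1·k + 180 = 2·88.5 = 177 ⇒ k = -3.

-3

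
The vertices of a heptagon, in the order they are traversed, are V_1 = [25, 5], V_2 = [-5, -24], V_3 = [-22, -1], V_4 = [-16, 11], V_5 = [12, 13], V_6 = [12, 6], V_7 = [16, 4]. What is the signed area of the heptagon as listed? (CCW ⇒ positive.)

-924

Apply the shoelace formula: 2A = Σ (x_i·y_{i+1} − x_{i+1}·y_i), indices taken mod 7.
Σ = (-575) + (-523) + (-258) + (-340) + (-84) + (-48) + (-20) = -1848
Signed area = Σ/2 = -924 (negative ⇒ clockwise traversal).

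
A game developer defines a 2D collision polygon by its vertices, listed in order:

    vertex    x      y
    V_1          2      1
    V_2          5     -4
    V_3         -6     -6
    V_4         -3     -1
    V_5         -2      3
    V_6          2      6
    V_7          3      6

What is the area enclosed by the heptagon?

Cross-terms: -13, -54, -12, -11, -18, -6, -9  ⇒  Σ = -123
Area = |Σ|/2 = 61.5.

61.5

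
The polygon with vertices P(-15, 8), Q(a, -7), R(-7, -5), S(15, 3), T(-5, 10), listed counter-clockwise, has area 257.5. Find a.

Write out the shoelace sum; only the two edges meeting at Q involve a:
2·Area = [((-15)·(-7) − a·8) + (a·(-5) − (-7)·(-7))] + 329
       = -13·a + 385 = 515
⇒ a = -10.

-10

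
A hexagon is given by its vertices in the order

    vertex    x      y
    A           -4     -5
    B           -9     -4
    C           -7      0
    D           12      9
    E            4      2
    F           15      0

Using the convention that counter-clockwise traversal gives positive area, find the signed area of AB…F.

Cross-terms: -29, -28, -63, -12, -30, -75  ⇒  Σ = -237
Signed area = Σ/2 = -118.5 (negative ⇒ clockwise traversal).

-118.5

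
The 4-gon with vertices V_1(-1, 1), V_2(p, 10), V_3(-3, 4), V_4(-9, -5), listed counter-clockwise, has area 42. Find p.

9

The doubled signed area Σ (x_i y_{i+1} − x_{i+1} y_i) is linear in p.
With p=0 it equals 57; the coefficient of p is 3 (from the two edges through V_2).
So 3·p + 57 = 2·42 = 84 ⇒ p = 9.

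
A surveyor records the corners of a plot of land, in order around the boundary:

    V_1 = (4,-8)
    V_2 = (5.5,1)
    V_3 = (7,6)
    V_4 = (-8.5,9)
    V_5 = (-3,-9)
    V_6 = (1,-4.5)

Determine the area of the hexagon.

Apply the shoelace formula: 2A = Σ (x_i·y_{i+1} − x_{i+1}·y_i), indices taken mod 6.
Σ = (48) + (26) + (114) + (103.5) + (22.5) + (10) = 324
Area = |Σ|/2 = 162.

162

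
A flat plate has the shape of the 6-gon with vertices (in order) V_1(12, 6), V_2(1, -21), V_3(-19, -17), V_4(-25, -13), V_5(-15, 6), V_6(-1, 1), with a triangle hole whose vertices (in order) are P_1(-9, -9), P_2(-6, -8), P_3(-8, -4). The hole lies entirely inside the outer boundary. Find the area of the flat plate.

605

Outer boundary:
Apply the shoelace formula: 2A = Σ (x_i·y_{i+1} − x_{i+1}·y_i), indices taken mod 6.
Σ = (-258) + (-416) + (-178) + (-345) + (-9) + (-18) = -1224
Area = |Σ|/2 = 612.
Hole:
Σ = (18) + (-40) + (36) = 14
Area = |Σ|/2 = 7.
Net area = 612 − 7 = 605.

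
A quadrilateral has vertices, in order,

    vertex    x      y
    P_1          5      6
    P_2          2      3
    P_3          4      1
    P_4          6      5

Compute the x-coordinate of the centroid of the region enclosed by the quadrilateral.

Apply the surveyor's formula. First the cross-terms c_i = x_i·y_{i+1} − x_{i+1}·y_i:
  3, -10, 14, 11  ⇒  2A = 18, A = 9.
Then Σ (x_i + x_{i+1})·c_i = 222, so x̄ = 222 / (6·9) = 37/9.

37/9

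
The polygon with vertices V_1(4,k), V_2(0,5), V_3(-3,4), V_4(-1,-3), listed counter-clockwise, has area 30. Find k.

The doubled signed area Σ (x_i y_{i+1} − x_{i+1} y_i) is linear in k.
With k=0 it equals 60; the coefficient of k is -1 (from the two edges through V_1).
So -1·k + 60 = 2·30 = 60 ⇒ k = 0.

0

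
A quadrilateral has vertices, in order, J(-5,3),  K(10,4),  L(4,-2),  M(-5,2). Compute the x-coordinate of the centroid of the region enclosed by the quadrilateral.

Apply the shoelace (surveyor's) formula. First the cross-terms c_i = x_i·y_{i+1} − x_{i+1}·y_i:
  -50, -36, -2, -5  ⇒  2A = -93, A = -46.5.
Then Σ (x_i + x_{i+1})·c_i = -702, so x̄ = -702 / (6·(-46.5)) = 78/31.

78/31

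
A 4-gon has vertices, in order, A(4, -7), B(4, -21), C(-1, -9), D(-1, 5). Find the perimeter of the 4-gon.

54

|AB| = √((0)² + (-14)²) = √196 = 14
|BC| = √((-5)² + (12)²) = √169 = 13
|CD| = √((0)² + (14)²) = √196 = 14
|DA| = √((5)² + (-12)²) = √169 = 13
Perimeter = 14 + 13 + 14 + 13 = 54.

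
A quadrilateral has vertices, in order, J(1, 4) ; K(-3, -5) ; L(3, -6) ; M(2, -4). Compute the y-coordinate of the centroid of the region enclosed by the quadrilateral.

Apply the shoelace (surveyor's) formula. First the cross-terms c_i = x_i·y_{i+1} − x_{i+1}·y_i:
  7, 33, 0, 12  ⇒  2A = 52, A = 26.
Then Σ (y_i + y_{i+1})·c_i = -370, so ȳ = -370 / (6·26) = -185/78.

-185/78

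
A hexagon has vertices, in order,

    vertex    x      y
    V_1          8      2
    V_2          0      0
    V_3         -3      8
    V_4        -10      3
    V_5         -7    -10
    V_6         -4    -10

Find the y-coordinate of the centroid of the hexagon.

Apply the shoelace (surveyor's) formula. First the cross-terms c_i = x_i·y_{i+1} − x_{i+1}·y_i:
  0, 0, 71, 121, 30, 72  ⇒  2A = 294, A = 147.
Then Σ (y_i + y_{i+1})·c_i = -1242, so ȳ = -1242 / (6·147) = -69/49.

-69/49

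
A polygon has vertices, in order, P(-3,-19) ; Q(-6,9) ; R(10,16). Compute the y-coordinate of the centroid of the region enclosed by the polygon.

Apply the shoelace (surveyor's) formula. First the cross-terms c_i = x_i·y_{i+1} − x_{i+1}·y_i:
  -141, -186, -142  ⇒  2A = -469, A = -234.5.
Then Σ (y_i + y_{i+1})·c_i = -2814, so ȳ = -2814 / (6·(-234.5)) = 2.

2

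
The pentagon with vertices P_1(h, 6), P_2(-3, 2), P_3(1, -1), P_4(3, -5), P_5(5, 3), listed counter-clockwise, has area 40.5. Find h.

0

The doubled signed area Σ (x_i y_{i+1} − x_{i+1} y_i) is linear in h.
With h=0 it equals 81; the coefficient of h is -1 (from the two edges through P_1).
So -1·h + 81 = 2·40.5 = 81 ⇒ h = 0.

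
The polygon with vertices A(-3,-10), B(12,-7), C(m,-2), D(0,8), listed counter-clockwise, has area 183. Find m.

15

The doubled signed area Σ (x_i y_{i+1} − x_{i+1} y_i) is linear in m.
With m=0 it equals 141; the coefficient of m is 15 (from the two edges through C).
So 15·m + 141 = 2·183 = 366 ⇒ m = 15.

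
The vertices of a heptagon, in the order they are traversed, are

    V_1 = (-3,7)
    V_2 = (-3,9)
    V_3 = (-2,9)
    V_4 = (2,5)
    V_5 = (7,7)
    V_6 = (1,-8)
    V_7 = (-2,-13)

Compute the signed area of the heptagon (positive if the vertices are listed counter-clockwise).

-104.5

Apply the shoelace (surveyor's) formula: 2A = Σ (x_i·y_{i+1} − x_{i+1}·y_i), indices taken mod 7.
Σ = (-6) + (-9) + (-28) + (-21) + (-63) + (-29) + (-53) = -209
Signed area = Σ/2 = -104.5 (negative ⇒ clockwise traversal).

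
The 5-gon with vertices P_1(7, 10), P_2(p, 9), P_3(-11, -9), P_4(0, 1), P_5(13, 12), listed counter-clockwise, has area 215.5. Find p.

Write out the shoelace sum; only the two edges meeting at P_2 involve p:
2·Area = [(7·9 − p·10) + (p·(-9) − (-11)·9)] + 22
       = -19·p + 184 = 431
⇒ p = -13.

-13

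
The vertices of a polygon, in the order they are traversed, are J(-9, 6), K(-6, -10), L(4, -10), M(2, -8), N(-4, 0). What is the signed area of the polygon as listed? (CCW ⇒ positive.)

79

Σ = (126) + (100) + (-12) + (-32) + (-24) = 158
Signed area = Σ/2 = 79 (positive ⇒ counter-clockwise traversal).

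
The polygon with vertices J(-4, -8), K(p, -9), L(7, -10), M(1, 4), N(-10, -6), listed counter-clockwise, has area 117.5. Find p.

-4

The doubled signed area Σ (x_i y_{i+1} − x_{i+1} y_i) is linear in p.
With p=0 it equals 227; the coefficient of p is -2 (from the two edges through K).
So -2·p + 227 = 2·117.5 = 235 ⇒ p = -4.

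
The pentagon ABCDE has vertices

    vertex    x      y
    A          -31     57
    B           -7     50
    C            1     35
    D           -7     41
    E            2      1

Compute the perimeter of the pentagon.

158

|AB| = √((24)² + (-7)²) = √625 = 25
|BC| = √((8)² + (-15)²) = √289 = 17
|CD| = √((-8)² + (6)²) = √100 = 10
|DE| = √((9)² + (-40)²) = √1681 = 41
|EA| = √((-33)² + (56)²) = √4225 = 65
Perimeter = 25 + 17 + 10 + 41 + 65 = 158.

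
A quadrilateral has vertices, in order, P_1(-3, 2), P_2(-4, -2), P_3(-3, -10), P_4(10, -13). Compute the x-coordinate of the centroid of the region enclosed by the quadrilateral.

1

Apply the shoelace (surveyor's) formula. First the cross-terms c_i = x_i·y_{i+1} − x_{i+1}·y_i:
  14, 34, 139, -19  ⇒  2A = 168, A = 84.
Then Σ (x_i + x_{i+1})·c_i = 504, so x̄ = 504 / (6·84) = 1.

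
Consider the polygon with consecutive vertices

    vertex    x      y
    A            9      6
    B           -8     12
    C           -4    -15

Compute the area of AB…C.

217.5

Σ = (156) + (168) + (111) = 435
Area = |Σ|/2 = 217.5.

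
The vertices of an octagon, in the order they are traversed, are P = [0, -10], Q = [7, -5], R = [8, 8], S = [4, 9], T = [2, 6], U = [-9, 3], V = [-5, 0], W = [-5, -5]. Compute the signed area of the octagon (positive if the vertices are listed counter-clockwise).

Apply the shoelace (surveyor's) formula: 2A = Σ (x_i·y_{i+1} − x_{i+1}·y_i), indices taken mod 8.
Σ = (70) + (96) + (40) + (6) + (60) + (15) + (25) + (50) = 362
Signed area = Σ/2 = 181 (positive ⇒ counter-clockwise traversal).

181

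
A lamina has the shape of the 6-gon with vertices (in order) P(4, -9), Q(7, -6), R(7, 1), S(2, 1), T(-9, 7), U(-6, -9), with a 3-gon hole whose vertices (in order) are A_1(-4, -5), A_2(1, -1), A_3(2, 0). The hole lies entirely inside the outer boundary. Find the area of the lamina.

164

Outer boundary:
Σ = (39) + (49) + (5) + (23) + (123) + (90) = 329
Area = |Σ|/2 = 164.5.
Hole:
Apply the shoelace (surveyor's) formula: 2A = Σ (x_i·y_{i+1} − x_{i+1}·y_i), indices taken mod 3.
Σ = (9) + (2) + (-10) = 1
Area = |Σ|/2 = 0.5.
Net area = 164.5 − 0.5 = 164.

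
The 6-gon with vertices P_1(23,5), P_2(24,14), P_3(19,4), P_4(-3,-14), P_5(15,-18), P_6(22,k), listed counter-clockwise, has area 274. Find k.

The doubled signed area Σ (x_i y_{i+1} − x_{i+1} y_i) is linear in k.
With k=0 it equals 548; the coefficient of k is -8 (from the two edges through P_6).
So -8·k + 548 = 2·274 = 548 ⇒ k = 0.

0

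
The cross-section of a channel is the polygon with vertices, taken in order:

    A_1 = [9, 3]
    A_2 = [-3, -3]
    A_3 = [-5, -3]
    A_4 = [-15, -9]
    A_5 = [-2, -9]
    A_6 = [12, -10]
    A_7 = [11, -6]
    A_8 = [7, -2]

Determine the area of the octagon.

Apply the surveyor's formula: 2A = Σ (x_i·y_{i+1} − x_{i+1}·y_i), indices taken mod 8.
Σ = (-18) + (-6) + (0) + (117) + (128) + (38) + (20) + (39) = 318
Area = |Σ|/2 = 159.

159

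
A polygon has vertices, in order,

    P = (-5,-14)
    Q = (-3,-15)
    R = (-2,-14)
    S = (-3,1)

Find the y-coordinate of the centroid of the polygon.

Apply the shoelace formula. First the cross-terms c_i = x_i·y_{i+1} − x_{i+1}·y_i:
  33, 12, -44, 47  ⇒  2A = 48, A = 24.
Then Σ (y_i + y_{i+1})·c_i = -1344, so ȳ = -1344 / (6·24) = -28/3.

-28/3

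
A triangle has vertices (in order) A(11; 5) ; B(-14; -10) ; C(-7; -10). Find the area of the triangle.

52.5

Apply the surveyor's formula: 2A = Σ (x_i·y_{i+1} − x_{i+1}·y_i), indices taken mod 3.
Σ = (-40) + (70) + (75) = 105
Area = |Σ|/2 = 52.5.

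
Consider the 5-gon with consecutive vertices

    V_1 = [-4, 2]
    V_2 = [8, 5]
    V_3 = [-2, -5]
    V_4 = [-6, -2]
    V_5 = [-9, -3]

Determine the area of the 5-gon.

Σ = (-36) + (-30) + (-26) + (0) + (-30) = -122
Area = |Σ|/2 = 61.

61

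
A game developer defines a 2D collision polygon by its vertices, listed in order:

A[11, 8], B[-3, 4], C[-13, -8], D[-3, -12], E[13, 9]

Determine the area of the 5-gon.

Σ = (68) + (76) + (132) + (129) + (5) = 410
Area = |Σ|/2 = 205.

205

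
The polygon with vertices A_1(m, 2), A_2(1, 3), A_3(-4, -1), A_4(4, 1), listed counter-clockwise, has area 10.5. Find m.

2

Write out the shoelace sum; only the two edges meeting at A_1 involve m:
2·Area = [(4·2 − m·1) + (m·3 − 1·2)] + 11
       = 2·m + 17 = 21
⇒ m = 2.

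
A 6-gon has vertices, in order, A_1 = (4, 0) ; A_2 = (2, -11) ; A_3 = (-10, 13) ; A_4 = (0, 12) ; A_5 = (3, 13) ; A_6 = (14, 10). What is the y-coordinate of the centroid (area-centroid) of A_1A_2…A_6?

Apply the surveyor's formula. First the cross-terms c_i = x_i·y_{i+1} − x_{i+1}·y_i:
  -44, -84, -120, -36, -152, -40  ⇒  2A = -476, A = -238.
Then Σ (y_i + y_{i+1})·c_i = -7480, so ȳ = -7480 / (6·(-238)) = 110/21.

110/21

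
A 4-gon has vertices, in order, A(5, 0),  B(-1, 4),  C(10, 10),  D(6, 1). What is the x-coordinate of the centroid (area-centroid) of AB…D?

Apply the shoelace formula. First the cross-terms c_i = x_i·y_{i+1} − x_{i+1}·y_i:
  20, -50, -50, -5  ⇒  2A = -85, A = -42.5.
Then Σ (x_i + x_{i+1})·c_i = -1225, so x̄ = -1225 / (6·(-42.5)) = 245/51.

245/51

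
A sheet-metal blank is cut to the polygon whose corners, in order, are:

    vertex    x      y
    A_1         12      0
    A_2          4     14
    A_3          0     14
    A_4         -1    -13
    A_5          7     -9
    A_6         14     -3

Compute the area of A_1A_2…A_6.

239.5

Apply the shoelace formula: 2A = Σ (x_i·y_{i+1} − x_{i+1}·y_i), indices taken mod 6.
Cross-terms: 168, 56, 14, 100, 105, 36  ⇒  Σ = 479
Area = |Σ|/2 = 239.5.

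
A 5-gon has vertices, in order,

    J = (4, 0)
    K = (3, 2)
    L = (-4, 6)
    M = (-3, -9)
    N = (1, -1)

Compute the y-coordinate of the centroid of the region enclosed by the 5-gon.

Apply Gauss's area formula. First the cross-terms c_i = x_i·y_{i+1} − x_{i+1}·y_i:
  8, 26, 54, 12, 4  ⇒  2A = 104, A = 52.
Then Σ (y_i + y_{i+1})·c_i = -62, so ȳ = -62 / (6·52) = -31/156.

-31/156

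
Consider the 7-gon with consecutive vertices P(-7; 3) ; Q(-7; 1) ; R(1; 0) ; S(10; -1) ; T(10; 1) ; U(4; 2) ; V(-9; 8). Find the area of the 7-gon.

Apply the shoelace formula: 2A = Σ (x_i·y_{i+1} − x_{i+1}·y_i), indices taken mod 7.
Σ = (14) + (-1) + (-1) + (20) + (16) + (50) + (29) = 127
Area = |Σ|/2 = 63.5.

63.5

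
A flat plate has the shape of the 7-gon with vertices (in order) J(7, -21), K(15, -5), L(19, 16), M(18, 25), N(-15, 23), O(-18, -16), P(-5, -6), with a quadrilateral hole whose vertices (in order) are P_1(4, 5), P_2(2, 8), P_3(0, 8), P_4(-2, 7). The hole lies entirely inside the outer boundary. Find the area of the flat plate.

1202

Outer boundary:
J→K: (7)(-5) − (15)(-21) = 280
K→L: (15)(16) − (19)(-5) = 335
L→M: (19)(25) − (18)(16) = 187
M→N: (18)(23) − (-15)(25) = 789
N→O: (-15)(-16) − (-18)(23) = 654
O→P: (-18)(-6) − (-5)(-16) = 28
P→J: (-5)(-21) − (7)(-6) = 147
Σ = 2420
Area = |Σ|/2 = 1210.
Hole:
Apply the surveyor's formula: 2A = Σ (x_i·y_{i+1} − x_{i+1}·y_i), indices taken mod 4.
Cross-terms: 22, 16, 16, -38  ⇒  Σ = 16
Area = |Σ|/2 = 8.
Net area = 1210 − 8 = 1202.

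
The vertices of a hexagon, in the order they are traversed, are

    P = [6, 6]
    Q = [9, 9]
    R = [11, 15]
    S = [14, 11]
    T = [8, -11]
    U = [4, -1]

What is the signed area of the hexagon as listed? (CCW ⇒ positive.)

-114.5

Apply Gauss's area formula: 2A = Σ (x_i·y_{i+1} − x_{i+1}·y_i), indices taken mod 6.
Cross-terms: 0, 36, -89, -242, 36, 30  ⇒  Σ = -229
Signed area = Σ/2 = -114.5 (negative ⇒ clockwise traversal).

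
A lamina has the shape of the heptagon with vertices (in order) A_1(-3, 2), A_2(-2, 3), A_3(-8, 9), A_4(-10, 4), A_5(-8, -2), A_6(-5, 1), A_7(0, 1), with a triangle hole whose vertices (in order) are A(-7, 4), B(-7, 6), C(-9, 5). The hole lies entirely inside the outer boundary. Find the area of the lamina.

Outer boundary:
Apply the shoelace formula: 2A = Σ (x_i·y_{i+1} − x_{i+1}·y_i), indices taken mod 7.
A_1→A_2: (-3)(3) − (-2)(2) = -5
A_2→A_3: (-2)(9) − (-8)(3) = 6
A_3→A_4: (-8)(4) − (-10)(9) = 58
A_4→A_5: (-10)(-2) − (-8)(4) = 52
A_5→A_6: (-8)(1) − (-5)(-2) = -18
A_6→A_7: (-5)(1) − (0)(1) = -5
A_7→A_1: (0)(2) − (-3)(1) = 3
Σ = 91
Area = |Σ|/2 = 45.5.
Hole:
Apply the surveyor's formula: 2A = Σ (x_i·y_{i+1} − x_{i+1}·y_i), indices taken mod 3.
Σ = (-14) + (19) + (-1) = 4
Area = |Σ|/2 = 2.
Net area = 45.5 − 2 = 43.5.

43.5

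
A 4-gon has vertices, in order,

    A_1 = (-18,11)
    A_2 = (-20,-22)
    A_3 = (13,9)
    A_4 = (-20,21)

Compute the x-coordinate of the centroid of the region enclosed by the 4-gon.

-25/3

Apply the shoelace formula. First the cross-terms c_i = x_i·y_{i+1} − x_{i+1}·y_i:
  616, 106, 453, 158  ⇒  2A = 1333, A = 666.5.
Then Σ (x_i + x_{i+1})·c_i = -33325, so x̄ = -33325 / (6·666.5) = -25/3.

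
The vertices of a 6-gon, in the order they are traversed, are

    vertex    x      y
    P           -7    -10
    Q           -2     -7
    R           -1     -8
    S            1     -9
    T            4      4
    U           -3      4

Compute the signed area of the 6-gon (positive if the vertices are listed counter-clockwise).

90.5

P→Q: (-7)(-7) − (-2)(-10) = 29
Q→R: (-2)(-8) − (-1)(-7) = 9
R→S: (-1)(-9) − (1)(-8) = 17
S→T: (1)(4) − (4)(-9) = 40
T→U: (4)(4) − (-3)(4) = 28
U→P: (-3)(-10) − (-7)(4) = 58
Σ = 181
Signed area = Σ/2 = 90.5 (positive ⇒ counter-clockwise traversal).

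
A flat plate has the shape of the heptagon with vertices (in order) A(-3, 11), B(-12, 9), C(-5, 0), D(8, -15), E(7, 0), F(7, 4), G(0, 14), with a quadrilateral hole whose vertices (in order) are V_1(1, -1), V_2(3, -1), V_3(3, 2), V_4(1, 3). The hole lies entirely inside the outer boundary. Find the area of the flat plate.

Outer boundary:
Apply the shoelace formula: 2A = Σ (x_i·y_{i+1} − x_{i+1}·y_i), indices taken mod 7.
Cross-terms: 105, 45, 75, 105, 28, 98, 42  ⇒  Σ = 498
Area = |Σ|/2 = 249.
Hole:
V_1→V_2: (1)(-1) − (3)(-1) = 2
V_2→V_3: (3)(2) − (3)(-1) = 9
V_3→V_4: (3)(3) − (1)(2) = 7
V_4→V_1: (1)(-1) − (1)(3) = -4
Σ = 14
Area = |Σ|/2 = 7.
Net area = 249 − 7 = 242.

242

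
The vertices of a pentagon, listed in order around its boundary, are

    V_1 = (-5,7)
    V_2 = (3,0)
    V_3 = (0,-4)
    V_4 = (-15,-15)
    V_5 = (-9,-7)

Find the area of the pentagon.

110.5

Σ = (-21) + (-12) + (-60) + (-30) + (-98) = -221
Area = |Σ|/2 = 110.5.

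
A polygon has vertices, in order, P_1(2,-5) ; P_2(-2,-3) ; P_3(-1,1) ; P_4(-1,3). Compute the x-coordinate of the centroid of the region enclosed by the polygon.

Apply Gauss's area formula. First the cross-terms c_i = x_i·y_{i+1} − x_{i+1}·y_i:
  -16, -5, -2, -1  ⇒  2A = -24, A = -12.
Then Σ (x_i + x_{i+1})·c_i = 18, so x̄ = 18 / (6·(-12)) = -0.25.

-0.25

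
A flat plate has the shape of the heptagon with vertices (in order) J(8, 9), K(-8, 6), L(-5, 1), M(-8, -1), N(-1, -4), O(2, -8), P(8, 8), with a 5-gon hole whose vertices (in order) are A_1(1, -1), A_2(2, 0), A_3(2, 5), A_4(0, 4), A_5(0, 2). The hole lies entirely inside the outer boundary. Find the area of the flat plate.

Outer boundary:
Cross-terms: 120, 22, 13, 31, 16, 80, 8  ⇒  Σ = 290
Area = |Σ|/2 = 145.
Hole:
Apply the shoelace (surveyor's) formula: 2A = Σ (x_i·y_{i+1} − x_{i+1}·y_i), indices taken mod 5.
Σ = (2) + (10) + (8) + (0) + (-2) = 18
Area = |Σ|/2 = 9.
Net area = 145 − 9 = 136.

136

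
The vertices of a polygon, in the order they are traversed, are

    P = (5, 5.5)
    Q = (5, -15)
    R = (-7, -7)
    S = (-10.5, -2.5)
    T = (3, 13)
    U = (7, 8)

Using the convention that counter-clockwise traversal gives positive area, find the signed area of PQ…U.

Σ = (-102.5) + (-140) + (-56) + (-129) + (-67) + (-1.5) = -496
Signed area = Σ/2 = -248 (negative ⇒ clockwise traversal).

-248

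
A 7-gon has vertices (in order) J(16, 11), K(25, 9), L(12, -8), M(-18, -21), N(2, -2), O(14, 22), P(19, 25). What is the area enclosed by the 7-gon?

Apply the shoelace formula: 2A = Σ (x_i·y_{i+1} − x_{i+1}·y_i), indices taken mod 7.
Cross-terms: -131, -308, -396, 78, 72, -68, -191  ⇒  Σ = -944
Area = |Σ|/2 = 472.

472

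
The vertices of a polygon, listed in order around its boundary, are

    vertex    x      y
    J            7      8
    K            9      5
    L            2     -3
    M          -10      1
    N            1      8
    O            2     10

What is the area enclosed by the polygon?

121.5

Apply the shoelace formula: 2A = Σ (x_i·y_{i+1} − x_{i+1}·y_i), indices taken mod 6.
Σ = (-37) + (-37) + (-28) + (-81) + (-6) + (-54) = -243
Area = |Σ|/2 = 121.5.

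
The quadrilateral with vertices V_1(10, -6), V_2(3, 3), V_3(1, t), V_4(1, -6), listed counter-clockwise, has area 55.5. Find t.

9

Write out the shoelace sum; only the two edges meeting at V_3 involve t:
2·Area = [(3·t − 1·3) + (1·(-6) − 1·t)] + 102
       = 2·t + 93 = 111
⇒ t = 9.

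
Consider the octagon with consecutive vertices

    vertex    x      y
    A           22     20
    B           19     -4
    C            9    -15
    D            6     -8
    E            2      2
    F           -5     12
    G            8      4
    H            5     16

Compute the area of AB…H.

448.5

Apply Gauss's area formula: 2A = Σ (x_i·y_{i+1} − x_{i+1}·y_i), indices taken mod 8.
Cross-terms: -468, -249, 18, 28, 34, -116, 108, -252  ⇒  Σ = -897
Area = |Σ|/2 = 448.5.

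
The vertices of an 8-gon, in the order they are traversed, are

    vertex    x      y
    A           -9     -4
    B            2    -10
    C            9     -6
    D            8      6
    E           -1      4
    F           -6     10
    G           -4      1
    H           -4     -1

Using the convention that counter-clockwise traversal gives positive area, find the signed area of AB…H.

Σ = (98) + (78) + (102) + (38) + (14) + (34) + (8) + (7) = 379
Signed area = Σ/2 = 189.5 (positive ⇒ counter-clockwise traversal).

189.5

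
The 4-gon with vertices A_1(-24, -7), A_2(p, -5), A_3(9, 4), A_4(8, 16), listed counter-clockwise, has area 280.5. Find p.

-4

Write out the shoelace sum; only the two edges meeting at A_2 involve p:
2·Area = [((-24)·(-5) − p·(-7)) + (p·4 − 9·(-5))] + 440
       = 11·p + 605 = 561
⇒ p = -4.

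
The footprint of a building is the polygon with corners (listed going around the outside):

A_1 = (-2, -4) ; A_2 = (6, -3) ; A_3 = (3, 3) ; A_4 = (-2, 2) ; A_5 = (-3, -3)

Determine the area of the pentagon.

Σ = (30) + (27) + (12) + (12) + (6) = 87
Area = |Σ|/2 = 43.5.

43.5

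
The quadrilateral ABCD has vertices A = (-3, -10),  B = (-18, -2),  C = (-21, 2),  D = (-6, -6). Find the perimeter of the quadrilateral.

|AB| = √((-15)² + (8)²) = √289 = 17
|BC| = √((-3)² + (4)²) = √25 = 5
|CD| = √((15)² + (-8)²) = √289 = 17
|DA| = √((3)² + (-4)²) = √25 = 5
Perimeter = 17 + 5 + 17 + 5 = 44.

44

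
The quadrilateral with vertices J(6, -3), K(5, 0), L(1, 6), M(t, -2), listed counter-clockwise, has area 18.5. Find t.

2

The doubled signed area Σ (x_i y_{i+1} − x_{i+1} y_i) is linear in t.
With t=0 it equals 55; the coefficient of t is -9 (from the two edges through M).
So -9·t + 55 = 2·18.5 = 37 ⇒ t = 2.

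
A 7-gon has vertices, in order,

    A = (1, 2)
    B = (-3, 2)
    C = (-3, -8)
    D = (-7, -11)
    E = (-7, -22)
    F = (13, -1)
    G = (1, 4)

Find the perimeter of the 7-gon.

74

|AB| = √((-4)² + (0)²) = √16 = 4
|BC| = √((0)² + (-10)²) = √100 = 10
|CD| = √((-4)² + (-3)²) = √25 = 5
|DE| = √((0)² + (-11)²) = √121 = 11
|EF| = √((20)² + (21)²) = √841 = 29
|FG| = √((-12)² + (5)²) = √169 = 13
|GA| = √((0)² + (-2)²) = √4 = 2
Perimeter = 4 + 10 + 5 + 11 + 29 + 13 + 2 = 74.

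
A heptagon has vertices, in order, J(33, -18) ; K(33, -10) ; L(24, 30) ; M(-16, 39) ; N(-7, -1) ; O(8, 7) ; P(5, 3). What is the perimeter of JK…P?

188

|JK| = √((0)² + (8)²) = √64 = 8
|KL| = √((-9)² + (40)²) = √1681 = 41
|LM| = √((-40)² + (9)²) = √1681 = 41
|MN| = √((9)² + (-40)²) = √1681 = 41
|NO| = √((15)² + (8)²) = √289 = 17
|OP| = √((-3)² + (-4)²) = √25 = 5
|PJ| = √((28)² + (-21)²) = √1225 = 35
Perimeter = 8 + 41 + 41 + 41 + 17 + 5 + 35 = 188.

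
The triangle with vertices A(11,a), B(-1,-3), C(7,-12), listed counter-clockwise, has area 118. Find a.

The doubled signed area Σ (x_i y_{i+1} − x_{i+1} y_i) is linear in a.
With a=0 it equals 132; the coefficient of a is 8 (from the two edges through A).
So 8·a + 132 = 2·118 = 236 ⇒ a = 13.

13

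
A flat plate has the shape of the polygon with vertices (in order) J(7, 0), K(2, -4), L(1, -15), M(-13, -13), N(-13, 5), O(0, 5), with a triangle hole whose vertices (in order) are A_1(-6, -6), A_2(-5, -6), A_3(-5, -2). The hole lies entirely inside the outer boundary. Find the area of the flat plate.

Outer boundary:
Σ = (-28) + (-26) + (-208) + (-234) + (-65) + (-35) = -596
Area = |Σ|/2 = 298.
Hole:
A_1→A_2: (-6)(-6) − (-5)(-6) = 6
A_2→A_3: (-5)(-2) − (-5)(-6) = -20
A_3→A_1: (-5)(-6) − (-6)(-2) = 18
Σ = 4
Area = |Σ|/2 = 2.
Net area = 298 − 2 = 296.

296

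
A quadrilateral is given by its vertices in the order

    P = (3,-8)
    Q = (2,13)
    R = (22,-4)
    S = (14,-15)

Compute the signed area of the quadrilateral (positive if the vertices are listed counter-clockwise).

-290

Apply the surveyor's formula: 2A = Σ (x_i·y_{i+1} − x_{i+1}·y_i), indices taken mod 4.
Σ = (55) + (-294) + (-274) + (-67) = -580
Signed area = Σ/2 = -290 (negative ⇒ clockwise traversal).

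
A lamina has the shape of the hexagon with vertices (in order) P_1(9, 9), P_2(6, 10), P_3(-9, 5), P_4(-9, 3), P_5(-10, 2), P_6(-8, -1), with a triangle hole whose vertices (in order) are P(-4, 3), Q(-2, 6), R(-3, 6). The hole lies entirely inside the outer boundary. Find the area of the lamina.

73

Outer boundary:
Apply the shoelace formula: 2A = Σ (x_i·y_{i+1} − x_{i+1}·y_i), indices taken mod 6.
P_1→P_2: (9)(10) − (6)(9) = 36
P_2→P_3: (6)(5) − (-9)(10) = 120
P_3→P_4: (-9)(3) − (-9)(5) = 18
P_4→P_5: (-9)(2) − (-10)(3) = 12
P_5→P_6: (-10)(-1) − (-8)(2) = 26
P_6→P_1: (-8)(9) − (9)(-1) = -63
Σ = 149
Area = |Σ|/2 = 74.5.
Hole:
Apply the surveyor's formula: 2A = Σ (x_i·y_{i+1} − x_{i+1}·y_i), indices taken mod 3.
Σ = (-18) + (6) + (15) = 3
Area = |Σ|/2 = 1.5.
Net area = 74.5 − 1.5 = 73.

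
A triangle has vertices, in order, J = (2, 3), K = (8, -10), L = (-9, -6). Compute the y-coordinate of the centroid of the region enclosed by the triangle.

-13/3

Apply the surveyor's formula. First the cross-terms c_i = x_i·y_{i+1} − x_{i+1}·y_i:
  -44, -138, -15  ⇒  2A = -197, A = -98.5.
Then Σ (y_i + y_{i+1})·c_i = 2561, so ȳ = 2561 / (6·(-98.5)) = -13/3.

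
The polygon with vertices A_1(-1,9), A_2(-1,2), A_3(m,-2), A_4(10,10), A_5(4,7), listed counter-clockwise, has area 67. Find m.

4

Write out the shoelace sum; only the two edges meeting at A_3 involve m:
2·Area = [((-1)·(-2) − m·2) + (m·10 − 10·(-2))] + 80
       = 8·m + 102 = 134
⇒ m = 4.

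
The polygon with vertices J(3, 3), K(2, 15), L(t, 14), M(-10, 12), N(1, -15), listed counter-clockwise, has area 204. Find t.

The doubled signed area Σ (x_i y_{i+1} − x_{i+1} y_i) is linear in t.
With t=0 it equals 393; the coefficient of t is -3 (from the two edges through L).
So -3·t + 393 = 2·204 = 408 ⇒ t = -5.

-5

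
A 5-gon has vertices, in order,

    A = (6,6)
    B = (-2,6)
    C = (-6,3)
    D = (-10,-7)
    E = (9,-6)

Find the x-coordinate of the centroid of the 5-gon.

Apply the shoelace (surveyor's) formula. First the cross-terms c_i = x_i·y_{i+1} − x_{i+1}·y_i:
  48, 30, 72, 123, 90  ⇒  2A = 363, A = 181.5.
Then Σ (x_i + x_{i+1})·c_i = 27, so x̄ = 27 / (6·181.5) = 3/121.

3/121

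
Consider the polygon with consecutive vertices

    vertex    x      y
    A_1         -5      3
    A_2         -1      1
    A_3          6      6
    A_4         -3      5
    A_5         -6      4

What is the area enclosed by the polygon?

A_1→A_2: (-5)(1) − (-1)(3) = -2
A_2→A_3: (-1)(6) − (6)(1) = -12
A_3→A_4: (6)(5) − (-3)(6) = 48
A_4→A_5: (-3)(4) − (-6)(5) = 18
A_5→A_1: (-6)(3) − (-5)(4) = 2
Σ = 54
Area = |Σ|/2 = 27.

27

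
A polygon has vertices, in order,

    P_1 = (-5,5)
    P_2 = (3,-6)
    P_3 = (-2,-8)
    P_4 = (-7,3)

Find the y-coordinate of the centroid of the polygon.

-213/103

Apply Gauss's area formula. First the cross-terms c_i = x_i·y_{i+1} − x_{i+1}·y_i:
  15, -36, -62, -20  ⇒  2A = -103, A = -51.5.
Then Σ (y_i + y_{i+1})·c_i = 639, so ȳ = 639 / (6·(-51.5)) = -213/103.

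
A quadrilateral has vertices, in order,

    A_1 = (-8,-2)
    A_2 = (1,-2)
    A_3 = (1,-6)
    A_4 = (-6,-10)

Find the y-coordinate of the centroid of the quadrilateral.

-5.04

Apply the shoelace (surveyor's) formula. First the cross-terms c_i = x_i·y_{i+1} − x_{i+1}·y_i:
  18, -4, -46, -68  ⇒  2A = -100, A = -50.
Then Σ (y_i + y_{i+1})·c_i = 1512, so ȳ = 1512 / (6·(-50)) = -5.04.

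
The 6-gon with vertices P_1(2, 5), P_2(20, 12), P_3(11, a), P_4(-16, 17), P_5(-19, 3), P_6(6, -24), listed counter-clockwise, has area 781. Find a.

The doubled signed area Σ (x_i y_{i+1} − x_{i+1} y_i) is linear in a.
With a=0 it equals 770; the coefficient of a is 36 (from the two edges through P_3).
So 36·a + 770 = 2·781 = 1562 ⇒ a = 22.

22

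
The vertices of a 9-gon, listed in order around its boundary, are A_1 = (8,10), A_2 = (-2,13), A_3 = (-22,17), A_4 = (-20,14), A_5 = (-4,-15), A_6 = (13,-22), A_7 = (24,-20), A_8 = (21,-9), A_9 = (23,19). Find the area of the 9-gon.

1101.5

A_1→A_2: (8)(13) − (-2)(10) = 124
A_2→A_3: (-2)(17) − (-22)(13) = 252
A_3→A_4: (-22)(14) − (-20)(17) = 32
A_4→A_5: (-20)(-15) − (-4)(14) = 356
A_5→A_6: (-4)(-22) − (13)(-15) = 283
A_6→A_7: (13)(-20) − (24)(-22) = 268
A_7→A_8: (24)(-9) − (21)(-20) = 204
A_8→A_9: (21)(19) − (23)(-9) = 606
A_9→A_1: (23)(10) − (8)(19) = 78
Σ = 2203
Area = |Σ|/2 = 1101.5.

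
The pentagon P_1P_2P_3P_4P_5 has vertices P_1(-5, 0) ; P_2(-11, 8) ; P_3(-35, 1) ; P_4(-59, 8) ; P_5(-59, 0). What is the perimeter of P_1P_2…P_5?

|P_1P_2| = √((-6)² + (8)²) = √100 = 10
|P_2P_3| = √((-24)² + (-7)²) = √625 = 25
|P_3P_4| = √((-24)² + (7)²) = √625 = 25
|P_4P_5| = √((0)² + (-8)²) = √64 = 8
|P_5P_1| = √((54)² + (0)²) = √2916 = 54
Perimeter = 10 + 25 + 25 + 8 + 54 = 122.

122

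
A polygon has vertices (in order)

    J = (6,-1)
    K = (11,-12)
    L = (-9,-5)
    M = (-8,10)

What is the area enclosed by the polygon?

203

Apply the surveyor's formula: 2A = Σ (x_i·y_{i+1} − x_{i+1}·y_i), indices taken mod 4.
J→K: (6)(-12) − (11)(-1) = -61
K→L: (11)(-5) − (-9)(-12) = -163
L→M: (-9)(10) − (-8)(-5) = -130
M→J: (-8)(-1) − (6)(10) = -52
Σ = -406
Area = |Σ|/2 = 203.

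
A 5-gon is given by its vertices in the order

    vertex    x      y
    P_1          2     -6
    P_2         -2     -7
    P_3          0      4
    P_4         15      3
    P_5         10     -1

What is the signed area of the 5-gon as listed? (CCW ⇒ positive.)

-98.5

Apply the shoelace formula: 2A = Σ (x_i·y_{i+1} − x_{i+1}·y_i), indices taken mod 5.
Cross-terms: -26, -8, -60, -45, -58  ⇒  Σ = -197
Signed area = Σ/2 = -98.5 (negative ⇒ clockwise traversal).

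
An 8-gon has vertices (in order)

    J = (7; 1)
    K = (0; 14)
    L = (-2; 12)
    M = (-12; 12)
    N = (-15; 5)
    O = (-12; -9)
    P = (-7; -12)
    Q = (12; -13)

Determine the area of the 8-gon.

490

Apply Gauss's area formula: 2A = Σ (x_i·y_{i+1} − x_{i+1}·y_i), indices taken mod 8.
J→K: (7)(14) − (0)(1) = 98
K→L: (0)(12) − (-2)(14) = 28
L→M: (-2)(12) − (-12)(12) = 120
M→N: (-12)(5) − (-15)(12) = 120
N→O: (-15)(-9) − (-12)(5) = 195
O→P: (-12)(-12) − (-7)(-9) = 81
P→Q: (-7)(-13) − (12)(-12) = 235
Q→J: (12)(1) − (7)(-13) = 103
Σ = 980
Area = |Σ|/2 = 490.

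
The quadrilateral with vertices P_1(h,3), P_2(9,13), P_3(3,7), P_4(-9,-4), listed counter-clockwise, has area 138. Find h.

The doubled signed area Σ (x_i y_{i+1} − x_{i+1} y_i) is linear in h.
With h=0 it equals 21; the coefficient of h is 17 (from the two edges through P_1).
So 17·h + 21 = 2·138 = 276 ⇒ h = 15.

15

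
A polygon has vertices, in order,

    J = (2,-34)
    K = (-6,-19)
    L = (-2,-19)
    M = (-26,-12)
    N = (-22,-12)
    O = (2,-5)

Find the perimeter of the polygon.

104

|JK| = √((-8)² + (15)²) = √289 = 17
|KL| = √((4)² + (0)²) = √16 = 4
|LM| = √((-24)² + (7)²) = √625 = 25
|MN| = √((4)² + (0)²) = √16 = 4
|NO| = √((24)² + (7)²) = √625 = 25
|OJ| = √((0)² + (-29)²) = √841 = 29
Perimeter = 17 + 4 + 25 + 4 + 25 + 29 = 104.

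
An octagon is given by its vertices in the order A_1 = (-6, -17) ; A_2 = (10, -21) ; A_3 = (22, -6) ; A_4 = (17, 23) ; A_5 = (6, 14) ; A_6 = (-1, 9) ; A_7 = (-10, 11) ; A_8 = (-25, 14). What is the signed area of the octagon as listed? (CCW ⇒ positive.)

1098.5

Σ = (296) + (402) + (608) + (100) + (68) + (79) + (135) + (509) = 2197
Signed area = Σ/2 = 1098.5 (positive ⇒ counter-clockwise traversal).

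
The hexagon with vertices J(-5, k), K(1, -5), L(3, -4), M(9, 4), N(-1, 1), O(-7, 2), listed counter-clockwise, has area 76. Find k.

The doubled signed area Σ (x_i y_{i+1} − x_{i+1} y_i) is linear in k.
With k=0 it equals 112; the coefficient of k is -8 (from the two edges through J).
So -8·k + 112 = 2·76 = 152 ⇒ k = -5.

-5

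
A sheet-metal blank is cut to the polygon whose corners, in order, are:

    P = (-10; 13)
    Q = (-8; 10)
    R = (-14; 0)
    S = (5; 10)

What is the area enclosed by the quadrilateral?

84.5

Apply Gauss's area formula: 2A = Σ (x_i·y_{i+1} − x_{i+1}·y_i), indices taken mod 4.
Σ = (4) + (140) + (-140) + (165) = 169
Area = |Σ|/2 = 84.5.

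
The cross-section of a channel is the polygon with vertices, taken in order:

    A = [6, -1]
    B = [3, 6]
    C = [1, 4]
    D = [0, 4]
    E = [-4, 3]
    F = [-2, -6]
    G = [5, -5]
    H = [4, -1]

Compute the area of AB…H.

76

Apply the shoelace (surveyor's) formula: 2A = Σ (x_i·y_{i+1} − x_{i+1}·y_i), indices taken mod 8.
A→B: (6)(6) − (3)(-1) = 39
B→C: (3)(4) − (1)(6) = 6
C→D: (1)(4) − (0)(4) = 4
D→E: (0)(3) − (-4)(4) = 16
E→F: (-4)(-6) − (-2)(3) = 30
F→G: (-2)(-5) − (5)(-6) = 40
G→H: (5)(-1) − (4)(-5) = 15
H→A: (4)(-1) − (6)(-1) = 2
Σ = 152
Area = |Σ|/2 = 76.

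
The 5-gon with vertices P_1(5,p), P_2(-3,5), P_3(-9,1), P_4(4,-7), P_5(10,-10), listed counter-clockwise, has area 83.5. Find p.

The doubled signed area Σ (x_i y_{i+1} − x_{i+1} y_i) is linear in p.
With p=0 it equals 206; the coefficient of p is 13 (from the two edges through P_1).
So 13·p + 206 = 2·83.5 = 167 ⇒ p = -3.

-3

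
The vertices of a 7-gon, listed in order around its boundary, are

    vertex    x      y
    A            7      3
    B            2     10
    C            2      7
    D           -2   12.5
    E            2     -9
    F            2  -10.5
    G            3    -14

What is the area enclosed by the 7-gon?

A→B: (7)(10) − (2)(3) = 64
B→C: (2)(7) − (2)(10) = -6
C→D: (2)(12.5) − (-2)(7) = 39
D→E: (-2)(-9) − (2)(12.5) = -7
E→F: (2)(-10.5) − (2)(-9) = -3
F→G: (2)(-14) − (3)(-10.5) = 3.5
G→A: (3)(3) − (7)(-14) = 107
Σ = 197.5
Area = |Σ|/2 = 98.75.

98.75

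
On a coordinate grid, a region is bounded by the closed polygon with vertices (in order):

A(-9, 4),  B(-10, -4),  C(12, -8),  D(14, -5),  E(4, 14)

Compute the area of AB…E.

307

Σ = (76) + (128) + (52) + (216) + (142) = 614
Area = |Σ|/2 = 307.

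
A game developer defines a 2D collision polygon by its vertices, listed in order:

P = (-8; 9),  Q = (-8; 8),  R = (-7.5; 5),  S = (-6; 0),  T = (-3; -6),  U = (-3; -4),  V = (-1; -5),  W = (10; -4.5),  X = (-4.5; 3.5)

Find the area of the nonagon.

Apply the surveyor's formula: 2A = Σ (x_i·y_{i+1} − x_{i+1}·y_i), indices taken mod 9.
Σ = (8) + (20) + (30) + (36) + (-6) + (11) + (54.5) + (14.75) + (-12.5) = 155.75
Area = |Σ|/2 = 77.875.

77.875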